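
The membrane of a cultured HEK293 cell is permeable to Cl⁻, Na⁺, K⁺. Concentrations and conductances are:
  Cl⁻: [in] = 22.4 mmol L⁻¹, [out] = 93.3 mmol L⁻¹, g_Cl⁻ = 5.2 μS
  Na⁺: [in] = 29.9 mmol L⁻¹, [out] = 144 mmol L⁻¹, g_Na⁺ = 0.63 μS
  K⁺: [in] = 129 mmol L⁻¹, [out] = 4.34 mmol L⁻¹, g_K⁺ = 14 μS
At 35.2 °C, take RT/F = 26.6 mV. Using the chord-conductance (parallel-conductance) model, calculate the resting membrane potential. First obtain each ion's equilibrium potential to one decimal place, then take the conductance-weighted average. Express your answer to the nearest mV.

E_Cl⁻ = (26.6/-1)·ln(93.3/22.4) = -38.0 mV
E_Na⁺ = (26.6/1)·ln(144/29.9) = 41.8 mV
E_K⁺ = (26.6/1)·ln(4.34/129) = -90.2 mV
Vm = (Σ gᵢEᵢ)/(Σ gᵢ) = (5.2·-38.0 + 0.63·41.8 + 14·-90.2) / (5.2 + 0.63 + 14)
= -1434.07 / 19.83 = -72.32 mV

-72 mV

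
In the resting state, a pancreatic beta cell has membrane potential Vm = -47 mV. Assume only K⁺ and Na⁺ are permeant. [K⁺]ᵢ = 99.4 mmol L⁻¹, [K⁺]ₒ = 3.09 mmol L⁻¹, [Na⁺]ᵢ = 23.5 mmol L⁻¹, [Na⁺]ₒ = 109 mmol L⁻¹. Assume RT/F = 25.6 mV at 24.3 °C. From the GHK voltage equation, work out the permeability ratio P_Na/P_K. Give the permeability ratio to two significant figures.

0.12

Let α = P_Na/P_K. GHK: Vm = 25.6·ln[(Kₒ + α·Naₒ)/(Kᵢ + α·Naᵢ)].
e^(Vm/25.6) = e^(-47.0/25.6) = 0.15946
So 0.15946·(Kᵢ + α·Naᵢ) = Kₒ + α·Naₒ → α = (0.15946·99.4 − 3.09) / (109.0 − 0.15946·23.5)
α = (15.85 − 3.09) / (109.0 − 3.747) = 12.76/105.3 = 0.1212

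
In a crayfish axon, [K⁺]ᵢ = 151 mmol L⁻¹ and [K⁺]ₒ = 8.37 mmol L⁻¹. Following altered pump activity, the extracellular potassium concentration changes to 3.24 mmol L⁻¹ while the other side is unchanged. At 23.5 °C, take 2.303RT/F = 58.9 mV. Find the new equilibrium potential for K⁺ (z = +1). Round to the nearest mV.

-98 mV

After the shift: [K⁺]_out = 3.24, [K⁺]_in = 151 mmol L⁻¹.
E_new = (58.9/1)·log₁₀(3.24/151) = 58.90 · (-1.6684) = -98.27 mV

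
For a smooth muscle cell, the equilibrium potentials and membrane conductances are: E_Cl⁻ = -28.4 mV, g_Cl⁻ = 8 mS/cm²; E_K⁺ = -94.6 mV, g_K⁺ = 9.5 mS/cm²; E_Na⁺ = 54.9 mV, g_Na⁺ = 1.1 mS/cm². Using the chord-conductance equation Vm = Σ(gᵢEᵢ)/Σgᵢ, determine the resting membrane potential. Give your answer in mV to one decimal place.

Σ gᵢEᵢ = 8·(-28.4) + 9.5·(-94.6) + 1.1·(54.9) = -1065.51
Σ gᵢ = 8 + 9.5 + 1.1 = 18.6
Vm = -1065.51 / 18.6 = -57.29 mV

-57.3 mV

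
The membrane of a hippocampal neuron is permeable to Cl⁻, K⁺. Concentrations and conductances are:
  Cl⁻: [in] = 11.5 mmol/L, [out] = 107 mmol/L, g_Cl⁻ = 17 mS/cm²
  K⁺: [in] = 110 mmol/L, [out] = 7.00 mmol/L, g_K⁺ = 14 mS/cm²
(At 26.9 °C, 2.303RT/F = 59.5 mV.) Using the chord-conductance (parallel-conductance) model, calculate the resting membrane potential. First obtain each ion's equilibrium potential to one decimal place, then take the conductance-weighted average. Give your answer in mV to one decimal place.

-63.7 mV

E_Cl⁻ = (59.5/-1)·log₁₀(107/11.5) = -57.6 mV
E_K⁺ = (59.5/1)·log₁₀(7.00/110) = -71.2 mV
Vm = (Σ gᵢEᵢ)/(Σ gᵢ) = (17·-57.6 + 14·-71.2) / (17 + 14)
= -1976.00 / 31 = -63.74 mV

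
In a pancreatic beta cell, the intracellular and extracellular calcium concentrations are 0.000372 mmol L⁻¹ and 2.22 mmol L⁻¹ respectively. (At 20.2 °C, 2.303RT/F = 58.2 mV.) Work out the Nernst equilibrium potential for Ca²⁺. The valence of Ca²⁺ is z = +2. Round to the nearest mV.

110 mV

E = (58.2/z) · log₁₀([Ca²⁺]_out/[Ca²⁺]_in) with z = +2.
= (58.2/2) · log₁₀(2.22/0.000372) = 29.10 · log₁₀(5968)
= 29.10 · (3.7758) = 109.88 mV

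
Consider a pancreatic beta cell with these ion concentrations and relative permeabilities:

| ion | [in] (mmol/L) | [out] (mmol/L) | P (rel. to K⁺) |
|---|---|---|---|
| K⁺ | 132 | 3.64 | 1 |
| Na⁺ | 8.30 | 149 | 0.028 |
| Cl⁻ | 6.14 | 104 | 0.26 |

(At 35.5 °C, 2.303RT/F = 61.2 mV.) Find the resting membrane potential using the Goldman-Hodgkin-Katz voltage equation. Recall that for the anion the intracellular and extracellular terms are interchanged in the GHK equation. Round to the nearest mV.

-75 mV

Vm = 61.2 · log₁₀[(Σ P·[cation]ₒ + Σ P·[anion]ᵢ) / (Σ P·[cation]ᵢ + Σ P·[anion]ₒ)]
Numerator = 1×3.64 + 0.028×149 + 0.26×6.14 = 9.408
Denominator = 1×132 + 0.028×8.30 + 0.26×104 = 159.3
Vm = 61.2 · log₁₀(0.059071) = 61.2 × (-1.2286) = -75.19 mV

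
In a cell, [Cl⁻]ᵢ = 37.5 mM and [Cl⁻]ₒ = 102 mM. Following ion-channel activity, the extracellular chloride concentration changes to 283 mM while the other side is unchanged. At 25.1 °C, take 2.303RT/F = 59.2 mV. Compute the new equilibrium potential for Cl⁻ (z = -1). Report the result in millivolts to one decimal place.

After the shift: [Cl⁻]_out = 283, [Cl⁻]_in = 37.5 mM.
E_new = (59.2/-1)·log₁₀(283/37.5) = -59.20 · (0.8778) = -51.96 mV

-52.0 mV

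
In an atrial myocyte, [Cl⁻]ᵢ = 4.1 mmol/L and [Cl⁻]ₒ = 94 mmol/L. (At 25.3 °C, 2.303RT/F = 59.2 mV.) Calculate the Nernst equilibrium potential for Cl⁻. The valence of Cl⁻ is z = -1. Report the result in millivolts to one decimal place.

-80.5 mV

E = (59.2/z) · log₁₀([Cl⁻]_out/[Cl⁻]_in) with z = -1.
For an anion, dividing by z = -1 reverses the sign.
= (59.2/-1) · log₁₀(94/4.1) = -59.20 · log₁₀(22.93)
= -59.20 · (1.3603) = -80.53 mV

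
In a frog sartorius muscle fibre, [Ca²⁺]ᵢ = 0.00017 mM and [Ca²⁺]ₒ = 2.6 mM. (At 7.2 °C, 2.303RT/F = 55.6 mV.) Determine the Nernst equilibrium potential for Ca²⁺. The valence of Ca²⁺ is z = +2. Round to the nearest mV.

E = (55.6/z) · log₁₀([Ca²⁺]_out/[Ca²⁺]_in) with z = +2.
= (55.6/2) · log₁₀(2.6/0.00017) = 27.80 · log₁₀(1.529e+04)
= 27.80 · (4.1845) = 116.33 mV

116 mV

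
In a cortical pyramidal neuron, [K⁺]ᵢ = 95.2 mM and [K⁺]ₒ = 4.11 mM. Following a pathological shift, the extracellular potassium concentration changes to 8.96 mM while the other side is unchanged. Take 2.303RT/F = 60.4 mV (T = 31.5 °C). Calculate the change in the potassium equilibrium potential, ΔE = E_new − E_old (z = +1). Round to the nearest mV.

20 mV

E_old = (60.4/1)·log₁₀(4.11/95.2) = -82.43 mV
E_new = (60.4/1)·log₁₀(8.96/95.2) = -61.99 mV
ΔE = -61.99 − (-82.43) = 20.44 mV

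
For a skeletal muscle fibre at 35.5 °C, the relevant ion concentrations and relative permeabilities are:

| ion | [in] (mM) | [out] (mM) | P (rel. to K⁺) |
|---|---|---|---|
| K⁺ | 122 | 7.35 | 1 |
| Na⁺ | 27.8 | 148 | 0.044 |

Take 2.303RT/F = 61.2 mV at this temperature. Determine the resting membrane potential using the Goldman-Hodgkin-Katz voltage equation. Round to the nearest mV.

-58 mV

Vm = 61.2 · log₁₀[(Σ P·[cation]ₒ + Σ P·[anion]ᵢ) / (Σ P·[cation]ᵢ + Σ P·[anion]ₒ)]
Numerator = 1×7.35 + 0.044×148 = 13.86
Denominator = 1×122 + 0.044×27.8 = 123.2
Vm = 61.2 · log₁₀(0.1125) = 61.2 × (-0.9489) = -58.07 mV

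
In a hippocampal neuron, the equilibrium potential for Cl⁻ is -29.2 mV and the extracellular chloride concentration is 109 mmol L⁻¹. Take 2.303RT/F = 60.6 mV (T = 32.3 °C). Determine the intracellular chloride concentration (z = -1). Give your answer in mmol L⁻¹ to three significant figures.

Nernst: E = (60.6/-1) · log₁₀([out]/[in]), so log₁₀([out]/[in]) = -29.2 × -1 / 60.6 = 0.4818.
[out]/[in] = 10^(0.4818) = 3.033.
[in] = 109 / 3.033 = 35.94 mmol L⁻¹.

35.9 mmol L⁻¹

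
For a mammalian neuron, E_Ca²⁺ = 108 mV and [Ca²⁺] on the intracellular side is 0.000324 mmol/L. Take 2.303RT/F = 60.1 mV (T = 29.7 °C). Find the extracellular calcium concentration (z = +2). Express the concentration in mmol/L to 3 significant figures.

Nernst: E = (60.1/2) · log₁₀([out]/[in]), so log₁₀([out]/[in]) = 108.0 × 2 / 60.1 = 3.5940.
[out]/[in] = 10^(3.5940) = 3927.
[out] = 3927 × 0.000324 = 1.272 mmol/L.

1.27 mmol/L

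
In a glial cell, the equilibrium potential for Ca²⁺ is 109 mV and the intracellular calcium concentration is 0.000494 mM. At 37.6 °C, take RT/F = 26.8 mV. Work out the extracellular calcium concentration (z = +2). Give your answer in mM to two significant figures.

1.7 mM

Nernst: E = (26.8/2) · ln([out]/[in]), so ln([out]/[in]) = 109.0 × 2 / 26.8 = 8.1343.
[out]/[in] = e^(8.1343) = 3410.
[out] = 3410 × 0.000494 = 1.684 mM.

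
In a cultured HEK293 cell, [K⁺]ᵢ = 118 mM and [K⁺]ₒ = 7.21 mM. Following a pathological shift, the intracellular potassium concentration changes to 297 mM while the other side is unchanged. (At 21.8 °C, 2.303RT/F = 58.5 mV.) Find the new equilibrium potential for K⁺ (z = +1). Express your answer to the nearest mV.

After the shift: [K⁺]_out = 7.21, [K⁺]_in = 297 mM.
E_new = (58.5/1)·log₁₀(7.21/297) = 58.50 · (-1.6148) = -94.47 mV

-94 mV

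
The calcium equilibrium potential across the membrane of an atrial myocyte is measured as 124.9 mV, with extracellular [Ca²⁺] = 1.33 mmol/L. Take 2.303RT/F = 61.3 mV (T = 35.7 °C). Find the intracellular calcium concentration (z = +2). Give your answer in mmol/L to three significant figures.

0.000112 mmol/L

Nernst: E = (61.3/2) · log₁₀([out]/[in]), so log₁₀([out]/[in]) = 124.9 × 2 / 61.3 = 4.0750.
[out]/[in] = 10^(4.0750) = 1.189e+04.
[in] = 1.33 / 1.189e+04 = 0.0001119 mmol/L.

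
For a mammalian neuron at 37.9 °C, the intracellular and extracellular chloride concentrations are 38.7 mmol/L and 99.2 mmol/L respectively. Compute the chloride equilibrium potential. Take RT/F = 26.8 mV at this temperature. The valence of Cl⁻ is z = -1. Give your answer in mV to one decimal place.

E = (26.8/z) · ln([Cl⁻]_out/[Cl⁻]_in) with z = -1.
For an anion, dividing by z = -1 reverses the sign.
= (26.8/-1) · ln(99.2/38.7) = -26.80 · ln(2.563)
= -26.80 · (0.9413) = -25.23 mV

-25.2 mV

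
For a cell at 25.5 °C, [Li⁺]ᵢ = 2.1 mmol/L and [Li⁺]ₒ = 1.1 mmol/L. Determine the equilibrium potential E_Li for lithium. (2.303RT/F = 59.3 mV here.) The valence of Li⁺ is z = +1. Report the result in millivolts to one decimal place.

E = (59.3/z) · log₁₀([Li⁺]_out/[Li⁺]_in) with z = +1.
= (59.3/1) · log₁₀(1.1/2.1) = 59.30 · log₁₀(0.5238)
= 59.30 · (-0.2808) = -16.65 mV

-16.7 mV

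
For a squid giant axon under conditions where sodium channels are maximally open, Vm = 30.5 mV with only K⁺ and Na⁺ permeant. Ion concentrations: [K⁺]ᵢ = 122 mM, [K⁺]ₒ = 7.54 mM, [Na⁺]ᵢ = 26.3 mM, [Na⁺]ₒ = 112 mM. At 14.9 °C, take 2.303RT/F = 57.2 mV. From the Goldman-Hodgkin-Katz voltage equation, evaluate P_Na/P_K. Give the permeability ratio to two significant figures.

Let α = P_Na/P_K. GHK: Vm = 57.2·log₁₀[(Kₒ + α·Naₒ)/(Kᵢ + α·Naᵢ)].
10^(Vm/57.2) = 10^(30.5/57.2) = 3.4136
So 3.4136·(Kᵢ + α·Naᵢ) = Kₒ + α·Naₒ → α = (3.4136·122.0 − 7.54) / (112.0 − 3.4136·26.3)
α = (416.5 − 7.54) / (112.0 − 89.78) = 408.9/22.22 = 18.4

18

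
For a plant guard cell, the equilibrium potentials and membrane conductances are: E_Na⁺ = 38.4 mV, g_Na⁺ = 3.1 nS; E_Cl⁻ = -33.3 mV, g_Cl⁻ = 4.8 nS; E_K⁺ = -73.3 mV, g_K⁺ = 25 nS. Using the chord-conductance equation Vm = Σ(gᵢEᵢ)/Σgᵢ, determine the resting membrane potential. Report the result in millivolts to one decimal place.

-56.9 mV

Σ gᵢEᵢ = 3.1·(38.4) + 4.8·(-33.3) + 25·(-73.3) = -1873.30
Σ gᵢ = 3.1 + 4.8 + 25 = 32.9
Vm = -1873.30 / 32.9 = -56.94 mV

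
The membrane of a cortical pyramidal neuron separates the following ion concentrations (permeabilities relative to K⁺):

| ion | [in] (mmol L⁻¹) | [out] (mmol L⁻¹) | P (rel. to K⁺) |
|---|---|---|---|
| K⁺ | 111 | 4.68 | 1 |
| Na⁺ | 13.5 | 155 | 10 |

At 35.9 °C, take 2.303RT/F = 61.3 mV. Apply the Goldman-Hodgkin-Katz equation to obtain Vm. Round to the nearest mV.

49 mV

Vm = 61.3 · log₁₀[(Σ P·[cation]ₒ + Σ P·[anion]ᵢ) / (Σ P·[cation]ᵢ + Σ P·[anion]ₒ)]
Numerator = 1×4.68 + 10×155 = 1555
Denominator = 1×111 + 10×13.5 = 246
Vm = 61.3 · log₁₀(6.3198) = 61.3 × (0.8007) = 49.08 mV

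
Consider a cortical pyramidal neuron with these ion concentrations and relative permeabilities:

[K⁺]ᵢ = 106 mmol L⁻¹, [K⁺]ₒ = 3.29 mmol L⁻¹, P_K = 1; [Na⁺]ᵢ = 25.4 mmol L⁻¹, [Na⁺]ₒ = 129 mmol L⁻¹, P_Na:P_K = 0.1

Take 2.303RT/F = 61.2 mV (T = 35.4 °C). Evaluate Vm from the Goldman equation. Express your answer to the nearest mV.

-51 mV

Vm = 61.2 · log₁₀[(Σ P·[cation]ₒ + Σ P·[anion]ᵢ) / (Σ P·[cation]ᵢ + Σ P·[anion]ₒ)]
Numerator = 1×3.29 + 0.1×129 = 16.19
Denominator = 1×106 + 0.1×25.4 = 108.5
Vm = 61.2 · log₁₀(0.14916) = 61.2 × (-0.8263) = -50.57 mV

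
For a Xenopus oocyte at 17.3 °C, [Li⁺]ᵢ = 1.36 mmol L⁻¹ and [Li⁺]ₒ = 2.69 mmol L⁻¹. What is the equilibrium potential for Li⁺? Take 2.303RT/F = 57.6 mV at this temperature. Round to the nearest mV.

17 mV

E = (57.6/z) · log₁₀([Li⁺]_out/[Li⁺]_in) with z = +1.
= (57.6/1) · log₁₀(2.69/1.36) = 57.60 · log₁₀(1.978)
= 57.60 · (0.2962) = 17.06 mV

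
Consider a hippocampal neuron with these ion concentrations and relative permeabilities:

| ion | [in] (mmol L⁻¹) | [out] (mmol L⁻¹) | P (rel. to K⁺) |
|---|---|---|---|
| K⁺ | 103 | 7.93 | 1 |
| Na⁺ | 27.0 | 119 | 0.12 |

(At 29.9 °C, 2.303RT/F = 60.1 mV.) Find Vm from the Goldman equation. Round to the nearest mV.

-41 mV

Vm = 60.1 · log₁₀[(Σ P·[cation]ₒ + Σ P·[anion]ᵢ) / (Σ P·[cation]ᵢ + Σ P·[anion]ₒ)]
Numerator = 1×7.93 + 0.12×119 = 22.21
Denominator = 1×103 + 0.12×27.0 = 106.2
Vm = 60.1 · log₁₀(0.20905) = 60.1 × (-0.6797) = -40.85 mV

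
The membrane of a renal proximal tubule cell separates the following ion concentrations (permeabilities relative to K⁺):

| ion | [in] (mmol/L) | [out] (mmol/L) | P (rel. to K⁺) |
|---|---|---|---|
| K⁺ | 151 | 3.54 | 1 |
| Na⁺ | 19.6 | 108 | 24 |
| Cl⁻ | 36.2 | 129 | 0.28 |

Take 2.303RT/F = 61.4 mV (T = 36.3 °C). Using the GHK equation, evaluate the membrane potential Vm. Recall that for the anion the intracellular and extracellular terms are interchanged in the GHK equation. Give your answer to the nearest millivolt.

Vm = 61.4 · log₁₀[(Σ P·[cation]ₒ + Σ P·[anion]ᵢ) / (Σ P·[cation]ᵢ + Σ P·[anion]ₒ)]
Numerator = 1×3.54 + 24×108 + 0.28×36.2 = 2606
Denominator = 1×151 + 24×19.6 + 0.28×129 = 657.5
Vm = 61.4 · log₁₀(3.9629) = 61.4 × (0.5980) = 36.72 mV

37 mV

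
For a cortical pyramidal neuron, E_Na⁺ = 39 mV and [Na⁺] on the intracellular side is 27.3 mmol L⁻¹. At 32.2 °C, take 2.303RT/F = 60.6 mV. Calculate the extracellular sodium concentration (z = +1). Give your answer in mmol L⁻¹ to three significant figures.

Nernst: E = (60.6/1) · log₁₀([out]/[in]), so log₁₀([out]/[in]) = 39.0 × 1 / 60.6 = 0.6436.
[out]/[in] = 10^(0.6436) = 4.401.
[out] = 4.401 × 27.3 = 120.2 mmol L⁻¹.

120 mmol L⁻¹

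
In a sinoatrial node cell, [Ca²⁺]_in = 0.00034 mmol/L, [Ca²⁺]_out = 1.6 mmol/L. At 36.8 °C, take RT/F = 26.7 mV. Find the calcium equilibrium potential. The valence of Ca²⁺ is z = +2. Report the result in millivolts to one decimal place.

E = (26.7/z) · ln([Ca²⁺]_out/[Ca²⁺]_in) with z = +2.
= (26.7/2) · ln(1.6/0.00034) = 13.35 · ln(4706)
= 13.35 · (8.4566) = 112.90 mV

112.9 mV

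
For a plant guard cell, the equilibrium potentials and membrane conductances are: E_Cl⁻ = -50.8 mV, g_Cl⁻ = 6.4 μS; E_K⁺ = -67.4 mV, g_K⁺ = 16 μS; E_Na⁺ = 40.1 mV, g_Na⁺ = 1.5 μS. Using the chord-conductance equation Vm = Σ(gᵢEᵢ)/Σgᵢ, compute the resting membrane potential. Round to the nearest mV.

-56 mV

Σ gᵢEᵢ = 6.4·(-50.8) + 16·(-67.4) + 1.5·(40.1) = -1343.37
Σ gᵢ = 6.4 + 16 + 1.5 = 23.9
Vm = -1343.37 / 23.9 = -56.21 mV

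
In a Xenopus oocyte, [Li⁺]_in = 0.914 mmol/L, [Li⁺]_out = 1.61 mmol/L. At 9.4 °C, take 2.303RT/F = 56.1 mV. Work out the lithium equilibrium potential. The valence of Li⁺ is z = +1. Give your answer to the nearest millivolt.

14 mV

E = (56.1/z) · log₁₀([Li⁺]_out/[Li⁺]_in) with z = +1.
= (56.1/1) · log₁₀(1.61/0.914) = 56.10 · log₁₀(1.761)
= 56.10 · (0.2459) = 13.79 mV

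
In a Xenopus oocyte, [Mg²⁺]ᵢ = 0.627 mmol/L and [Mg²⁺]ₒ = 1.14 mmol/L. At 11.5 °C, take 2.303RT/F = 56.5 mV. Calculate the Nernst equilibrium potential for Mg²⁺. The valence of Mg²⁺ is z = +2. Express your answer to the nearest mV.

7 mV

E = (56.5/z) · log₁₀([Mg²⁺]_out/[Mg²⁺]_in) with z = +2.
= (56.5/2) · log₁₀(1.14/0.627) = 28.25 · log₁₀(1.818)
= 28.25 · (0.2596) = 7.33 mV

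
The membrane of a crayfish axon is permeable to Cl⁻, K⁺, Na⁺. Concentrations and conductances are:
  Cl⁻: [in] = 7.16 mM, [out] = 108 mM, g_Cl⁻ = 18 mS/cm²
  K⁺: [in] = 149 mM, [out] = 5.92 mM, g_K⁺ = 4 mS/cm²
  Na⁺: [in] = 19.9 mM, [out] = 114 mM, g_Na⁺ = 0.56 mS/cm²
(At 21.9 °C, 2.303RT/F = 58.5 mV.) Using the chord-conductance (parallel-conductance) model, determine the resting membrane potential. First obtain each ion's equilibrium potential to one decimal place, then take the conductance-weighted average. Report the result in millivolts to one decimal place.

-68.4 mV

E_Cl⁻ = (58.5/-1)·log₁₀(108/7.16) = -68.9 mV
E_K⁺ = (58.5/1)·log₁₀(5.92/149) = -82.0 mV
E_Na⁺ = (58.5/1)·log₁₀(114/19.9) = 44.3 mV
Vm = (Σ gᵢEᵢ)/(Σ gᵢ) = (18·-68.9 + 4·-82.0 + 0.56·44.3) / (18 + 4 + 0.56)
= -1543.39 / 22.56 = -68.41 mV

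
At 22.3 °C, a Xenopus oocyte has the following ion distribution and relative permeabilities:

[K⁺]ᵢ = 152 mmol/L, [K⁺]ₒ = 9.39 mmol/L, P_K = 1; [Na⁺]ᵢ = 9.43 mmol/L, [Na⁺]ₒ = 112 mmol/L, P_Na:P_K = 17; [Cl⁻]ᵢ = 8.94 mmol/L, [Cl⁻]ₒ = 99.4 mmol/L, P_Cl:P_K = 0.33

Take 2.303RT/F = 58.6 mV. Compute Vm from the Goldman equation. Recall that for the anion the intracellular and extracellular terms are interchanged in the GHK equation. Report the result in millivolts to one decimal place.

Vm = 58.6 · log₁₀[(Σ P·[cation]ₒ + Σ P·[anion]ᵢ) / (Σ P·[cation]ᵢ + Σ P·[anion]ₒ)]
Numerator = 1×9.39 + 17×112 + 0.33×8.94 = 1916
Denominator = 1×152 + 17×9.43 + 0.33×99.4 = 345.1
Vm = 58.6 · log₁₀(5.5528) = 58.6 × (0.7445) = 43.63 mV

43.6 mV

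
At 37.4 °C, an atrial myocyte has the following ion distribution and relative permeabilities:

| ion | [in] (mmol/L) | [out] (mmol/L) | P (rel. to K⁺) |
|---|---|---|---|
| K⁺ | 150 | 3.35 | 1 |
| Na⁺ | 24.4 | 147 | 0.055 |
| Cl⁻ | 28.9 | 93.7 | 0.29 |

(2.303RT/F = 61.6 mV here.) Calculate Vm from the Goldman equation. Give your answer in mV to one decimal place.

-58.8 mV

Vm = 61.6 · log₁₀[(Σ P·[cation]ₒ + Σ P·[anion]ᵢ) / (Σ P·[cation]ᵢ + Σ P·[anion]ₒ)]
Numerator = 1×3.35 + 0.055×147 + 0.29×28.9 = 19.82
Denominator = 1×150 + 0.055×24.4 + 0.29×93.7 = 178.5
Vm = 61.6 · log₁₀(0.111) = 61.6 × (-0.9547) = -58.81 mV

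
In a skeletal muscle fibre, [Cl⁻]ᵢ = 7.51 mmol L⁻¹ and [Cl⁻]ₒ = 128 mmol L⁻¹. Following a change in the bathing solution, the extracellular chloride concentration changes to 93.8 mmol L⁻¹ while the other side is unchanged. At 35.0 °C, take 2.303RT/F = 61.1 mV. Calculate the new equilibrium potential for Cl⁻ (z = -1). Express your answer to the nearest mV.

After the shift: [Cl⁻]_out = 93.8, [Cl⁻]_in = 7.51 mmol L⁻¹.
E_new = (61.1/-1)·log₁₀(93.8/7.51) = -61.10 · (1.0966) = -67.00 mV

-67 mV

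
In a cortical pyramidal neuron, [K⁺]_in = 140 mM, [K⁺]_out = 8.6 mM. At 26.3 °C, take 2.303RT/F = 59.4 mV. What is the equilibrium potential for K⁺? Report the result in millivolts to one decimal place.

E = (59.4/z) · log₁₀([K⁺]_out/[K⁺]_in) with z = +1.
= (59.4/1) · log₁₀(8.6/140) = 59.40 · log₁₀(0.06143)
= 59.40 · (-1.2116) = -71.97 mV

-72.0 mV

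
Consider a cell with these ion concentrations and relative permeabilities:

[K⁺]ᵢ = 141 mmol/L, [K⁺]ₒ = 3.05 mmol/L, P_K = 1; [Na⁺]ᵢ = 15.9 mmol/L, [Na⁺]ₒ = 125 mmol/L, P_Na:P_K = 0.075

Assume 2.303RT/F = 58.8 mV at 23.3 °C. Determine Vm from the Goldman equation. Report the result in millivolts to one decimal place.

-62.2 mV

Vm = 58.8 · log₁₀[(Σ P·[cation]ₒ + Σ P·[anion]ᵢ) / (Σ P·[cation]ᵢ + Σ P·[anion]ₒ)]
Numerator = 1×3.05 + 0.075×125 = 12.43
Denominator = 1×141 + 0.075×15.9 = 142.2
Vm = 58.8 · log₁₀(0.087382) = 58.8 × (-1.0586) = -62.24 mV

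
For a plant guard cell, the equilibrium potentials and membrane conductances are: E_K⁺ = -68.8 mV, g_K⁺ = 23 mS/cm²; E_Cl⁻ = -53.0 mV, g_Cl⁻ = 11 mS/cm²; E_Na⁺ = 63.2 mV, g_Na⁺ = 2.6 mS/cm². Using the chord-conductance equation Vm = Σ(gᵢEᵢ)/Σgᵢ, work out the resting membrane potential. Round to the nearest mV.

Σ gᵢEᵢ = 23·(-68.8) + 11·(-53.0) + 2.6·(63.2) = -2001.08
Σ gᵢ = 23 + 11 + 2.6 = 36.6
Vm = -2001.08 / 36.6 = -54.67 mV

-55 mV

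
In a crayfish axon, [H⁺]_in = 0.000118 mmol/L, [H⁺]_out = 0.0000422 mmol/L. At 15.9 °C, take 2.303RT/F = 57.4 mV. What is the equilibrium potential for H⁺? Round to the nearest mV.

E = (57.4/z) · log₁₀([H⁺]_out/[H⁺]_in) with z = +1.
= (57.4/1) · log₁₀(0.0000422/0.000118) = 57.40 · log₁₀(0.3576)
= 57.40 · (-0.4466) = -25.63 mV

-26 mV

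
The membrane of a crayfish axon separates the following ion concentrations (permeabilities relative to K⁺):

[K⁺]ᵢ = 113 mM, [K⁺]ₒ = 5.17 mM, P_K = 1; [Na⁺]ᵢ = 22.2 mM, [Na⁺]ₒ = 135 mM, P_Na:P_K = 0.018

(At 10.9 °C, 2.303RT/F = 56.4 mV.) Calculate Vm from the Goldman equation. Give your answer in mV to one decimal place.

Vm = 56.4 · log₁₀[(Σ P·[cation]ₒ + Σ P·[anion]ᵢ) / (Σ P·[cation]ᵢ + Σ P·[anion]ₒ)]
Numerator = 1×5.17 + 0.018×135 = 7.6
Denominator = 1×113 + 0.018×22.2 = 113.4
Vm = 56.4 · log₁₀(0.06702) = 56.4 × (-1.1738) = -66.20 mV

-66.2 mV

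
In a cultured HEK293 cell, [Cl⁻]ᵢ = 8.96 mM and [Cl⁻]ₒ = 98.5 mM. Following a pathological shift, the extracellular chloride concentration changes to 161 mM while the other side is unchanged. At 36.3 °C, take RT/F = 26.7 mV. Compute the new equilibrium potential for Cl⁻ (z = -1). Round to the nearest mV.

After the shift: [Cl⁻]_out = 161, [Cl⁻]_in = 8.96 mM.
E_new = (26.7/-1)·ln(161/8.96) = -26.70 · (2.8886) = -77.13 mV

-77 mV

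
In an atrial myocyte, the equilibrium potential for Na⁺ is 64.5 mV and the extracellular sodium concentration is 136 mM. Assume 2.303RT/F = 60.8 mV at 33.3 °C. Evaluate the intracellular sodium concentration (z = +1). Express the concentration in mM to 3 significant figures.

Nernst: E = (60.8/1) · log₁₀([out]/[in]), so log₁₀([out]/[in]) = 64.5 × 1 / 60.8 = 1.0609.
[out]/[in] = 10^(1.0609) = 11.5.
[in] = 136 / 11.5 = 11.82 mM.

11.8 mM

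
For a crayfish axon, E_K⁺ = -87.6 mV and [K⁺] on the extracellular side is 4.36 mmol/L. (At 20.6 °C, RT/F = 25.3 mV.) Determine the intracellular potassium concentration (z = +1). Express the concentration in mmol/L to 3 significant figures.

139 mmol/L

Nernst: E = (25.3/1) · ln([out]/[in]), so ln([out]/[in]) = -87.6 × 1 / 25.3 = -3.4625.
[out]/[in] = e^(-3.4625) = 0.03135.
[in] = 4.36 / 0.03135 = 139.1 mmol/L.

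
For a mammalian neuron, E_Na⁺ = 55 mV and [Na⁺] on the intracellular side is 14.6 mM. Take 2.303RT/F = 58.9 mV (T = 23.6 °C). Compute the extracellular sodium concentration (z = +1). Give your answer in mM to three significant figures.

Nernst: E = (58.9/1) · log₁₀([out]/[in]), so log₁₀([out]/[in]) = 55.0 × 1 / 58.9 = 0.9338.
[out]/[in] = 10^(0.9338) = 8.586.
[out] = 8.586 × 14.6 = 125.4 mM.

125 mM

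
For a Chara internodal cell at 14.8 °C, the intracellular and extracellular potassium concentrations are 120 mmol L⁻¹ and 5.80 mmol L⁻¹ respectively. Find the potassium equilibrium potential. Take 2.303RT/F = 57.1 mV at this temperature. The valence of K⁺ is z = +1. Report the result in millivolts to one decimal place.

-75.1 mV

E = (57.1/z) · log₁₀([K⁺]_out/[K⁺]_in) with z = +1.
= (57.1/1) · log₁₀(5.80/120) = 57.10 · log₁₀(0.04833)
= 57.10 · (-1.3158) = -75.13 mV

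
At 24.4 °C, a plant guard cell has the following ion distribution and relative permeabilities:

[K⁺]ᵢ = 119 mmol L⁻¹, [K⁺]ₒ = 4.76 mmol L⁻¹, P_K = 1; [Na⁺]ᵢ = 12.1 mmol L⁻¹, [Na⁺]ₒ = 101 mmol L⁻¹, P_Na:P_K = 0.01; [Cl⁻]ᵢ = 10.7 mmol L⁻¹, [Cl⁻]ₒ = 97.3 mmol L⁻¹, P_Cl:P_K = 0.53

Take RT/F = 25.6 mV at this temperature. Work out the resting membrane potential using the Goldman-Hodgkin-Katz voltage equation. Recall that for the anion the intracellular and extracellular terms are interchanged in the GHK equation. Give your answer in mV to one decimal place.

-69.2 mV

Vm = 25.6 · ln[(Σ P·[cation]ₒ + Σ P·[anion]ᵢ) / (Σ P·[cation]ᵢ + Σ P·[anion]ₒ)]
Numerator = 1×4.76 + 0.01×101 + 0.53×10.7 = 11.44
Denominator = 1×119 + 0.01×12.1 + 0.53×97.3 = 170.7
Vm = 25.6 · ln(0.067028) = 25.6 × (-2.7026) = -69.19 mV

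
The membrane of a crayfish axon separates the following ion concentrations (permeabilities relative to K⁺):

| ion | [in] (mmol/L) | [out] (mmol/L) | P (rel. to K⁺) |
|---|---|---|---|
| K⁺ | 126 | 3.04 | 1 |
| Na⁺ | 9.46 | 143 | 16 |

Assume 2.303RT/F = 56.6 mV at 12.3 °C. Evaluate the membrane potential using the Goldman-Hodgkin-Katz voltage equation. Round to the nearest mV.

Vm = 56.6 · log₁₀[(Σ P·[cation]ₒ + Σ P·[anion]ᵢ) / (Σ P·[cation]ᵢ + Σ P·[anion]ₒ)]
Numerator = 1×3.04 + 16×143 = 2291
Denominator = 1×126 + 16×9.46 = 277.4
Vm = 56.6 · log₁₀(8.2602) = 56.6 × (0.9170) = 51.90 mV

52 mV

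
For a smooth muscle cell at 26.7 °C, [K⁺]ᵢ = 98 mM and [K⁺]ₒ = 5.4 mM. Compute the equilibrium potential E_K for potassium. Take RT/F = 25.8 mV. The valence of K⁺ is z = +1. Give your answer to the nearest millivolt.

-75 mV

E = (25.8/z) · ln([K⁺]_out/[K⁺]_in) with z = +1.
= (25.8/1) · ln(5.4/98) = 25.80 · ln(0.0551)
= 25.80 · (-2.8986) = -74.78 mV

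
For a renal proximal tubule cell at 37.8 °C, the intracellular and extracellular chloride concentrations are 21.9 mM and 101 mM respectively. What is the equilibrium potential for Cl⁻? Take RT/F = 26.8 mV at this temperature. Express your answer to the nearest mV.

-41 mV

E = (26.8/z) · ln([Cl⁻]_out/[Cl⁻]_in) with z = -1.
For an anion, dividing by z = -1 reverses the sign.
= (26.8/-1) · ln(101/21.9) = -26.80 · ln(4.612)
= -26.80 · (1.5286) = -40.97 mV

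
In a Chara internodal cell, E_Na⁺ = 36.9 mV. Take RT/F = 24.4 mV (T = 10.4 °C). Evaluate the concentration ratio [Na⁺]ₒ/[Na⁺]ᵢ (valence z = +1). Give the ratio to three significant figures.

4.54

ln([out]/[in]) = E·z/(24.4) = 36.9 × 1 / 24.4 = 1.5123
[out]/[in] = e^(1.5123) = 4.537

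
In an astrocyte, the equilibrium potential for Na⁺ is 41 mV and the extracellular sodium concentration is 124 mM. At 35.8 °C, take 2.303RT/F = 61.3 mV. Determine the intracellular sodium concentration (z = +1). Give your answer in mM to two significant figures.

27 mM

Nernst: E = (61.3/1) · log₁₀([out]/[in]), so log₁₀([out]/[in]) = 41.0 × 1 / 61.3 = 0.6688.
[out]/[in] = 10^(0.6688) = 4.665.
[in] = 124 / 4.665 = 26.58 mM.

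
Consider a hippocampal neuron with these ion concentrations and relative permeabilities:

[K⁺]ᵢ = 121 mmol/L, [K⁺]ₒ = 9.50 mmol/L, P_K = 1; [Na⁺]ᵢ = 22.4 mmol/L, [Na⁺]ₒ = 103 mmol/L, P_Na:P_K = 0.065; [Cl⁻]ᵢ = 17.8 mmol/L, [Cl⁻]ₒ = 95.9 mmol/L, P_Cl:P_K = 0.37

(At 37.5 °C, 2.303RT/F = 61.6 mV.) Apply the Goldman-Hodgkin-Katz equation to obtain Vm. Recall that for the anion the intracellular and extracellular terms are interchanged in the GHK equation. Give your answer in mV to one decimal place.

Vm = 61.6 · log₁₀[(Σ P·[cation]ₒ + Σ P·[anion]ᵢ) / (Σ P·[cation]ᵢ + Σ P·[anion]ₒ)]
Numerator = 1×9.50 + 0.065×103 + 0.37×17.8 = 22.78
Denominator = 1×121 + 0.065×22.4 + 0.37×95.9 = 157.9
Vm = 61.6 · log₁₀(0.14424) = 61.6 × (-0.8409) = -51.80 mV

-51.8 mV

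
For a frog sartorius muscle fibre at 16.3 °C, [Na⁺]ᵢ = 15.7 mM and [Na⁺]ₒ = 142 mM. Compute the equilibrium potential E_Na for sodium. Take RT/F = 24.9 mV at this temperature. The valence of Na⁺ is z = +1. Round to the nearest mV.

E = (24.9/z) · ln([Na⁺]_out/[Na⁺]_in) with z = +1.
= (24.9/1) · ln(142/15.7) = 24.90 · ln(9.045)
= 24.90 · (2.2022) = 54.83 mV

55 mV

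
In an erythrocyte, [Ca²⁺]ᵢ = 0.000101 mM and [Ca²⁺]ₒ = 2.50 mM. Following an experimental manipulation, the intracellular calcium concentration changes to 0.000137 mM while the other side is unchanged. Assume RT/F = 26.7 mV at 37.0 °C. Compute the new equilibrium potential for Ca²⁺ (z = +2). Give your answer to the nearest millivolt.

131 mV

After the shift: [Ca²⁺]_out = 2.50, [Ca²⁺]_in = 0.000137 mM.
E_new = (26.7/2)·ln(2.50/0.000137) = 13.35 · (9.8118) = 130.99 mV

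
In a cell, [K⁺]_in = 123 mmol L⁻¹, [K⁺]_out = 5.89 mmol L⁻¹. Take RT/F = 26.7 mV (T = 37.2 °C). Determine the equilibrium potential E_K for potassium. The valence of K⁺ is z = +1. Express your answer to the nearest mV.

-81 mV

E = (26.7/z) · ln([K⁺]_out/[K⁺]_in) with z = +1.
= (26.7/1) · ln(5.89/123) = 26.70 · ln(0.04789)
= 26.70 · (-3.0389) = -81.14 mV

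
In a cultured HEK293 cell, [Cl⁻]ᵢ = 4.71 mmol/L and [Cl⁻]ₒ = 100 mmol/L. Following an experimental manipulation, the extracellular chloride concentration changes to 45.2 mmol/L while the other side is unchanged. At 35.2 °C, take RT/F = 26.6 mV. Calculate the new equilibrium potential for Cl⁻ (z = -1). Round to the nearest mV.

-60 mV

After the shift: [Cl⁻]_out = 45.2, [Cl⁻]_in = 4.71 mmol/L.
E_new = (26.6/-1)·ln(45.2/4.71) = -26.60 · (2.2614) = -60.15 mV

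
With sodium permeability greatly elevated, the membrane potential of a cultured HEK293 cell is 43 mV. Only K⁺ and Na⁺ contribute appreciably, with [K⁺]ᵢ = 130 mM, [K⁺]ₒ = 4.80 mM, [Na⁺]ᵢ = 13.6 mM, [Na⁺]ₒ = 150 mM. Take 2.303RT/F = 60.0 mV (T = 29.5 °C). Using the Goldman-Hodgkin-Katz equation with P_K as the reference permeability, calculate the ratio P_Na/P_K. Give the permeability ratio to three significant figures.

Let α = P_Na/P_K. GHK: Vm = 60.0·log₁₀[(Kₒ + α·Naₒ)/(Kᵢ + α·Naᵢ)].
10^(Vm/60.0) = 10^(43.0/60.0) = 5.2079
So 5.2079·(Kᵢ + α·Naᵢ) = Kₒ + α·Naₒ → α = (5.2079·130.0 − 4.8) / (150.0 − 5.2079·13.6)
α = (677 − 4.8) / (150.0 − 70.83) = 672.2/79.17 = 8.491

8.49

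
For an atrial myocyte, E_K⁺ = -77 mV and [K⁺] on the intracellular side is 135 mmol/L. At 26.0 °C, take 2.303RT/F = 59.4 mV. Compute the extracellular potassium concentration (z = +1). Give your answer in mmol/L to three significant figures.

Nernst: E = (59.4/1) · log₁₀([out]/[in]), so log₁₀([out]/[in]) = -77.0 × 1 / 59.4 = -1.2963.
[out]/[in] = 10^(-1.2963) = 0.05055.
[out] = 0.05055 × 135 = 6.824 mmol/L.

6.82 mmol/L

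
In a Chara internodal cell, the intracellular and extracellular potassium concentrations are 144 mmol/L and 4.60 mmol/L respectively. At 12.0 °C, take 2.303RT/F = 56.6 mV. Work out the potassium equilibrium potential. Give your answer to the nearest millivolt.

-85 mV

E = (56.6/z) · log₁₀([K⁺]_out/[K⁺]_in) with z = +1.
= (56.6/1) · log₁₀(4.60/144) = 56.60 · log₁₀(0.03194)
= 56.60 · (-1.4956) = -84.65 mV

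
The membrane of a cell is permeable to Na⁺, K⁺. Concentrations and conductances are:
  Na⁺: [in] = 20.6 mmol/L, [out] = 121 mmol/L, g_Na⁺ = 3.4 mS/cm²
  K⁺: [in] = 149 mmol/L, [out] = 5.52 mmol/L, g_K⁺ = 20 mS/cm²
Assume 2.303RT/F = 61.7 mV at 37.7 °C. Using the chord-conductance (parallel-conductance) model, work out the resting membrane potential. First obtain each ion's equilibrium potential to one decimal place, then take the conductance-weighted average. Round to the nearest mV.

E_Na⁺ = (61.7/1)·log₁₀(121/20.6) = 47.4 mV
E_K⁺ = (61.7/1)·log₁₀(5.52/149) = -88.3 mV
Vm = (Σ gᵢEᵢ)/(Σ gᵢ) = (3.4·47.4 + 20·-88.3) / (3.4 + 20)
= -1604.84 / 23.4 = -68.58 mV

-69 mV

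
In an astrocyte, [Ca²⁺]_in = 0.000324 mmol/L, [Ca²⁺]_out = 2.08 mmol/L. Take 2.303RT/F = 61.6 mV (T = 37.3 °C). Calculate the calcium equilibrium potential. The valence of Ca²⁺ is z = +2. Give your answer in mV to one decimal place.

E = (61.6/z) · log₁₀([Ca²⁺]_out/[Ca²⁺]_in) with z = +2.
= (61.6/2) · log₁₀(2.08/0.000324) = 30.80 · log₁₀(6420)
= 30.80 · (3.8075) = 117.27 mV

117.3 mV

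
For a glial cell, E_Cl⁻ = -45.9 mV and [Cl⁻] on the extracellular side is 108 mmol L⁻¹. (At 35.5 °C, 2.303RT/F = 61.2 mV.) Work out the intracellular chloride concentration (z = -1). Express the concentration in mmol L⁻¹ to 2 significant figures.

19 mmol L⁻¹

Nernst: E = (61.2/-1) · log₁₀([out]/[in]), so log₁₀([out]/[in]) = -45.9 × -1 / 61.2 = 0.7500.
[out]/[in] = 10^(0.7500) = 5.623.
[in] = 108 / 5.623 = 19.21 mmol L⁻¹.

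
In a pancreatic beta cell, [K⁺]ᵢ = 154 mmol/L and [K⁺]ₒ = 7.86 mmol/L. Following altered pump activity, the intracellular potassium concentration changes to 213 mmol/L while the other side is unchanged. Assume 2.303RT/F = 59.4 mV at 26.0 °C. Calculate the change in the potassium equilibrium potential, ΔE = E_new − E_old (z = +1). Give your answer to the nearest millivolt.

-8 mV

E_old = (59.4/1)·log₁₀(7.86/154) = -76.75 mV
E_new = (59.4/1)·log₁₀(7.86/213) = -85.12 mV
ΔE = -85.12 − (-76.75) = -8.37 mV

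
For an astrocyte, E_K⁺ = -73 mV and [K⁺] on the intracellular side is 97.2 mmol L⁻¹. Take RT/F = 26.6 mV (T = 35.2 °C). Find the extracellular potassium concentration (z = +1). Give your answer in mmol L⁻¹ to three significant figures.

Nernst: E = (26.6/1) · ln([out]/[in]), so ln([out]/[in]) = -73.0 × 1 / 26.6 = -2.7444.
[out]/[in] = e^(-2.7444) = 0.06429.
[out] = 0.06429 × 97.2 = 6.249 mmol L⁻¹.

6.25 mmol L⁻¹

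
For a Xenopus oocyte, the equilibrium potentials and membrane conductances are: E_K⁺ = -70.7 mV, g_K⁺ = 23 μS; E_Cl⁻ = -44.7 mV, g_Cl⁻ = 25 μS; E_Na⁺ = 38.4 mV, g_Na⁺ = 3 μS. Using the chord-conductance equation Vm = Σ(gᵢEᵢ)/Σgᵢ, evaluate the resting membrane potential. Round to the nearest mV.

-52 mV

Σ gᵢEᵢ = 23·(-70.7) + 25·(-44.7) + 3·(38.4) = -2628.40
Σ gᵢ = 23 + 25 + 3 = 51
Vm = -2628.40 / 51 = -51.54 mV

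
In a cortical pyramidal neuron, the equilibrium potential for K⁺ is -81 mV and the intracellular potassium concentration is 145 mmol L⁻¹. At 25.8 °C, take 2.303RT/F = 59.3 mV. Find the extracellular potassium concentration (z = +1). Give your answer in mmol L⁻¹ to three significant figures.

Nernst: E = (59.3/1) · log₁₀([out]/[in]), so log₁₀([out]/[in]) = -81.0 × 1 / 59.3 = -1.3659.
[out]/[in] = 10^(-1.3659) = 0.04306.
[out] = 0.04306 × 145 = 6.244 mmol L⁻¹.

6.24 mmol L⁻¹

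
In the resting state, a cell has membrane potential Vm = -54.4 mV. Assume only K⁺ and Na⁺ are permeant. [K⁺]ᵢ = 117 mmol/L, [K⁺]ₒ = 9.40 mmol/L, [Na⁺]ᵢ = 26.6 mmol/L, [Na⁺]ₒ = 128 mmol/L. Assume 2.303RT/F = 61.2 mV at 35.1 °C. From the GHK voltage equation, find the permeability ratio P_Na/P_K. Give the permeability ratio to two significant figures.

0.046

Let α = P_Na/P_K. GHK: Vm = 61.2·log₁₀[(Kₒ + α·Naₒ)/(Kᵢ + α·Naᵢ)].
10^(Vm/61.2) = 10^(-54.4/61.2) = 0.12915
So 0.12915·(Kᵢ + α·Naᵢ) = Kₒ + α·Naₒ → α = (0.12915·117.0 − 9.4) / (128.0 − 0.12915·26.6)
α = (15.11 − 9.4) / (128.0 − 3.436) = 5.711/124.6 = 0.04585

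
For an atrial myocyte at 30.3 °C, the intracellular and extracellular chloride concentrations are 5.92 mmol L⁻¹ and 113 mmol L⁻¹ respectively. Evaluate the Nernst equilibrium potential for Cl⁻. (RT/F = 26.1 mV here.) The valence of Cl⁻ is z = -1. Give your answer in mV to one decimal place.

-77.0 mV

E = (26.1/z) · ln([Cl⁻]_out/[Cl⁻]_in) with z = -1.
For an anion, dividing by z = -1 reverses the sign.
= (26.1/-1) · ln(113/5.92) = -26.10 · ln(19.09)
= -26.10 · (2.9491) = -76.97 mV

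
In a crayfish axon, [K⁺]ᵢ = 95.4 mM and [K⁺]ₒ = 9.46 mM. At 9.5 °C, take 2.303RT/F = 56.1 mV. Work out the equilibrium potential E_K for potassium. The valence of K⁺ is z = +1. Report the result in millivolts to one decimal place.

-56.3 mV

E = (56.1/z) · log₁₀([K⁺]_out/[K⁺]_in) with z = +1.
= (56.1/1) · log₁₀(9.46/95.4) = 56.10 · log₁₀(0.09916)
= 56.10 · (-1.0037) = -56.31 mV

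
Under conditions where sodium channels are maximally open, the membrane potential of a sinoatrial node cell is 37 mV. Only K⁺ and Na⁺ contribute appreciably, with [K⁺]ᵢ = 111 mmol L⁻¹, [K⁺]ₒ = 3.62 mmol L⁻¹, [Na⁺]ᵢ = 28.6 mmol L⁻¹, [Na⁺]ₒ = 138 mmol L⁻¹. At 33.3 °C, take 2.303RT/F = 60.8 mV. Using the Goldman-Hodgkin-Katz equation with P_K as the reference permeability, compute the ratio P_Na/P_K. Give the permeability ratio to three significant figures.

20.4

Let α = P_Na/P_K. GHK: Vm = 60.8·log₁₀[(Kₒ + α·Naₒ)/(Kᵢ + α·Naᵢ)].
10^(Vm/60.8) = 10^(37.0/60.8) = 4.0602
So 4.0602·(Kᵢ + α·Naᵢ) = Kₒ + α·Naₒ → α = (4.0602·111.0 − 3.62) / (138.0 − 4.0602·28.6)
α = (450.7 − 3.62) / (138.0 − 116.1) = 447.1/21.88 = 20.44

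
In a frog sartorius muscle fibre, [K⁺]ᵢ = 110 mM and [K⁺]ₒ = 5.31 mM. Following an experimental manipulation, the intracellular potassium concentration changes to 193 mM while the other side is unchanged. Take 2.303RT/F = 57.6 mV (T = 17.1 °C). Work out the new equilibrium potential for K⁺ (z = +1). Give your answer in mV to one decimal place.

-89.9 mV

After the shift: [K⁺]_out = 5.31, [K⁺]_in = 193 mM.
E_new = (57.6/1)·log₁₀(5.31/193) = 57.60 · (-1.5605) = -89.88 mV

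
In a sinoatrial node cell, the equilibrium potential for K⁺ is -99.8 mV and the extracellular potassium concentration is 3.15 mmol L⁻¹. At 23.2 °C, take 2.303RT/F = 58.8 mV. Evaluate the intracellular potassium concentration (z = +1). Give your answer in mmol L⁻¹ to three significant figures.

Nernst: E = (58.8/1) · log₁₀([out]/[in]), so log₁₀([out]/[in]) = -99.8 × 1 / 58.8 = -1.6973.
[out]/[in] = 10^(-1.6973) = 0.02008.
[in] = 3.15 / 0.02008 = 156.9 mmol L⁻¹.

157 mmol L⁻¹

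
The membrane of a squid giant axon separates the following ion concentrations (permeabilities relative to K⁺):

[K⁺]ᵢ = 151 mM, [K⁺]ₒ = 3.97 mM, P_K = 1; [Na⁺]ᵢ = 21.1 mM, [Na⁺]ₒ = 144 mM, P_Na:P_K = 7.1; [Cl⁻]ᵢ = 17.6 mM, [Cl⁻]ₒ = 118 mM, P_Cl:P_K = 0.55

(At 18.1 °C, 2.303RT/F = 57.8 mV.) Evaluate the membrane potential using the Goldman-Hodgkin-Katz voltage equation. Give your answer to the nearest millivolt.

26 mV

Vm = 57.8 · log₁₀[(Σ P·[cation]ₒ + Σ P·[anion]ᵢ) / (Σ P·[cation]ᵢ + Σ P·[anion]ₒ)]
Numerator = 1×3.97 + 7.1×144 + 0.55×17.6 = 1036
Denominator = 1×151 + 7.1×21.1 + 0.55×118 = 365.7
Vm = 57.8 · log₁₀(2.833) = 57.8 × (0.4522) = 26.14 mV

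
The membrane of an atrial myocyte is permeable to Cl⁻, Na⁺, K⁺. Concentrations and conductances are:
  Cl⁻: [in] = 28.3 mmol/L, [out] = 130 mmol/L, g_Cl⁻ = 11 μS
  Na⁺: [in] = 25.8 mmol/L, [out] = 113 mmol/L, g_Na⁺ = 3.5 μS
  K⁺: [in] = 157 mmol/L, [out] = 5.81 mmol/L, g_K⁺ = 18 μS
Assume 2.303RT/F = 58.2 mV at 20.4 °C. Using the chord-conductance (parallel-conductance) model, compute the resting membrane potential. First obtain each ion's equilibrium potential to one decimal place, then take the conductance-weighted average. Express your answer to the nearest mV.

E_Cl⁻ = (58.2/-1)·log₁₀(130/28.3) = -38.5 mV
E_Na⁺ = (58.2/1)·log₁₀(113/25.8) = 37.3 mV
E_K⁺ = (58.2/1)·log₁₀(5.81/157) = -83.3 mV
Vm = (Σ gᵢEᵢ)/(Σ gᵢ) = (11·-38.5 + 3.5·37.3 + 18·-83.3) / (11 + 3.5 + 18)
= -1792.35 / 32.5 = -55.15 mV

-55 mV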